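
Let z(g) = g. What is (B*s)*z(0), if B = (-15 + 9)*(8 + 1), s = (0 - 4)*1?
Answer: 0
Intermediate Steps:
s = -4 (s = -4*1 = -4)
B = -54 (B = -6*9 = -54)
(B*s)*z(0) = -54*(-4)*0 = 216*0 = 0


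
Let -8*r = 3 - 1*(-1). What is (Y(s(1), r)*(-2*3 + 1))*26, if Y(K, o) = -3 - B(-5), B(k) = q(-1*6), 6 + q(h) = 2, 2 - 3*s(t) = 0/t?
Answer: -130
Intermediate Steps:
s(t) = ⅔ (s(t) = ⅔ - 0/t = ⅔ - ⅓*0 = ⅔ + 0 = ⅔)
q(h) = -4 (q(h) = -6 + 2 = -4)
r = -½ (r = -(3 - 1*(-1))/8 = -(3 + 1)/8 = -⅛*4 = -½ ≈ -0.50000)
B(k) = -4
Y(K, o) = 1 (Y(K, o) = -3 - 1*(-4) = -3 + 4 = 1)
(Y(s(1), r)*(-2*3 + 1))*26 = (1*(-2*3 + 1))*26 = (1*(-6 + 1))*26 = (1*(-5))*26 = -5*26 = -130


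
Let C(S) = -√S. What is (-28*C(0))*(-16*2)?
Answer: 0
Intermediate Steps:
(-28*C(0))*(-16*2) = (-(-28)*√0)*(-16*2) = -(-28)*0*(-32) = -28*0*(-32) = 0*(-32) = 0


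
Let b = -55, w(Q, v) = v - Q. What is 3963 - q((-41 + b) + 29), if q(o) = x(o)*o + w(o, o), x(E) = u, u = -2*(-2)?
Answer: 4231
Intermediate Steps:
u = 4
x(E) = 4
q(o) = 4*o (q(o) = 4*o + (o - o) = 4*o + 0 = 4*o)
3963 - q((-41 + b) + 29) = 3963 - 4*((-41 - 55) + 29) = 3963 - 4*(-96 + 29) = 3963 - 4*(-67) = 3963 - 1*(-268) = 3963 + 268 = 4231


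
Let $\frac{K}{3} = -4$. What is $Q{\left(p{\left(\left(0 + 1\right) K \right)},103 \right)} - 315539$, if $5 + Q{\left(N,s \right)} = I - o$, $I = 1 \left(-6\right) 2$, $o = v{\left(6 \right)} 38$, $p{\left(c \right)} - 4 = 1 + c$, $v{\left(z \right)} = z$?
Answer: $-315784$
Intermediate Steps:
$K = -12$ ($K = 3 \left(-4\right) = -12$)
$p{\left(c \right)} = 5 + c$ ($p{\left(c \right)} = 4 + \left(1 + c\right) = 5 + c$)
$o = 228$ ($o = 6 \cdot 38 = 228$)
$I = -12$ ($I = \left(-6\right) 2 = -12$)
$Q{\left(N,s \right)} = -245$ ($Q{\left(N,s \right)} = -5 - 240 = -245$)
$Q{\left(p{\left(\left(0 + 1\right) K \right)},103 \right)} - 315539 = -245 - 315539 = -315784$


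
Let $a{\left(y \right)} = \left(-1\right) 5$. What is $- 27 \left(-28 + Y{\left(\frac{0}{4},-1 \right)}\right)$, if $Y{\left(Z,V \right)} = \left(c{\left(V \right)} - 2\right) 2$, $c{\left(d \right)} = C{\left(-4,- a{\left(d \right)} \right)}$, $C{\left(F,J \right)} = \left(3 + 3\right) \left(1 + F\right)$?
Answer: $1836$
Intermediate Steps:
$a{\left(y \right)} = -5$
$C{\left(F,J \right)} = 6 + 6 F$ ($C{\left(F,J \right)} = 6 \left(1 + F\right) = 6 + 6 F$)
$c{\left(d \right)} = -18$ ($c{\left(d \right)} = 6 + 6 \left(-4\right) = 6 - 24 = -18$)
$Y{\left(Z,V \right)} = -40$ ($Y{\left(Z,V \right)} = \left(-18 - 2\right) 2 = \left(-20\right) 2 = -40$)
$- 27 \left(-28 + Y{\left(\frac{0}{4},-1 \right)}\right) = - 27 \left(-28 - 40\right) = \left(-27\right) \left(-68\right) = 1836$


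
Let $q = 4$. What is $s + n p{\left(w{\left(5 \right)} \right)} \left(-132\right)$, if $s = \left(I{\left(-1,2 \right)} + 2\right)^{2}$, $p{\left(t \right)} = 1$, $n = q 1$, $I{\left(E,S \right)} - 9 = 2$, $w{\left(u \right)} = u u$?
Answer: $-359$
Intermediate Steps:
$w{\left(u \right)} = u^{2}$
$I{\left(E,S \right)} = 11$ ($I{\left(E,S \right)} = 9 + 2 = 11$)
$n = 4$ ($n = 4 \cdot 1 = 4$)
$s = 169$ ($s = \left(11 + 2\right)^{2} = 13^{2} = 169$)
$s + n p{\left(w{\left(5 \right)} \right)} \left(-132\right) = 169 + 4 \cdot 1 \left(-132\right) = 169 + 4 \left(-132\right) = 169 - 528 = -359$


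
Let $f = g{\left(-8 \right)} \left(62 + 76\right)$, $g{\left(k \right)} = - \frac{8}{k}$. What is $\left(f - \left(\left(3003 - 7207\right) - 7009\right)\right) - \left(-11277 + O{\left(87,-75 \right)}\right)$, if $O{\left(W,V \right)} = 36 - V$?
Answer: $22517$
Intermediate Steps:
$f = 138$ ($f = - \frac{8}{-8} \left(62 + 76\right) = \left(-8\right) \left(- \frac{1}{8}\right) 138 = 1 \cdot 138 = 138$)
$\left(f - \left(\left(3003 - 7207\right) - 7009\right)\right) - \left(-11277 + O{\left(87,-75 \right)}\right) = \left(138 - \left(\left(3003 - 7207\right) - 7009\right)\right) + \left(11277 - \left(36 - -75\right)\right) = \left(138 - \left(-4204 - 7009\right)\right) + \left(11277 - \left(36 + 75\right)\right) = \left(138 - -11213\right) + \left(11277 - 111\right) = \left(138 + 11213\right) + \left(11277 - 111\right) = 11351 + 11166 = 22517$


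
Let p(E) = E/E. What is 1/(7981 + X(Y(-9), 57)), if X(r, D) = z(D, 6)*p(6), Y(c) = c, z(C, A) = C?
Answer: 1/8038 ≈ 0.00012441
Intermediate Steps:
p(E) = 1
X(r, D) = D (X(r, D) = D*1 = D)
1/(7981 + X(Y(-9), 57)) = 1/(7981 + 57) = 1/8038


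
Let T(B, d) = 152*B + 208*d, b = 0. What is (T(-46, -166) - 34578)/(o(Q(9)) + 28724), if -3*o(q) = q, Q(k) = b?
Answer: -38049/14362 ≈ -2.6493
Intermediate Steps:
Q(k) = 0
o(q) = -q/3
(T(-46, -166) - 34578)/(o(Q(9)) + 28724) = ((152*(-46) + 208*(-166)) - 34578)/(-⅓*0 + 28724) = ((-6992 - 34528) - 34578)/(0 + 28724) = (-41520 - 34578)/28724 = -76098*1/28724 = -38049/14362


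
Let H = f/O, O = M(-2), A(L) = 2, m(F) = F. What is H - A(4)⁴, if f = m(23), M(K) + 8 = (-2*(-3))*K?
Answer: -343/20 ≈ -17.150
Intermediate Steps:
M(K) = -8 + 6*K (M(K) = -8 + (-2*(-3))*K = -8 + 6*K)
f = 23
O = -20 (O = -8 + 6*(-2) = -8 - 12 = -20)
H = -23/20 (H = 23/(-20) = 23*(-1/20) = -23/20 ≈ -1.1500)
H - A(4)⁴ = -23/20 - 1*2⁴ = -23/20 - 1*16 = -23/20 - 16 = -343/20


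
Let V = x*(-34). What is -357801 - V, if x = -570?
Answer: -377181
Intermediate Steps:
V = 19380 (V = -570*(-34) = 19380)
-357801 - V = -357801 - 1*19380 = -357801 - 19380 = -377181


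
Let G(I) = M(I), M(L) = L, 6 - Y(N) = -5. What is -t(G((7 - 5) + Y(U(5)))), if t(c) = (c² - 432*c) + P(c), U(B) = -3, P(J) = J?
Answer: 5434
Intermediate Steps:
Y(N) = 11 (Y(N) = 6 - 1*(-5) = 6 + 5 = 11)
G(I) = I
t(c) = c² - 431*c (t(c) = (c² - 432*c) + c = c² - 431*c)
-t(G((7 - 5) + Y(U(5)))) = -((7 - 5) + 11)*(-431 + ((7 - 5) + 11)) = -(2 + 11)*(-431 + (2 + 11)) = -13*(-431 + 13) = -13*(-418) = -1*(-5434) = 5434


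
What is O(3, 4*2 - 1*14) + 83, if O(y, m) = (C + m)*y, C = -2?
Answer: 59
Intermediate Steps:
O(y, m) = y*(-2 + m) (O(y, m) = (-2 + m)*y = y*(-2 + m))
O(3, 4*2 - 1*14) + 83 = 3*(-2 + (4*2 - 1*14)) + 83 = 3*(-2 + (8 - 14)) + 83 = 3*(-2 - 6) + 83 = 3*(-8) + 83 = -24 + 83 = 59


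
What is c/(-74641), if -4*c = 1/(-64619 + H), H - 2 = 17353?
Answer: -1/14111328896 ≈ -7.0865e-11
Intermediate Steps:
H = 17355 (H = 2 + 17353 = 17355)
c = 1/189056 (c = -1/(4*(-64619 + 17355)) = -¼/(-47264) = -¼*(-1/47264) = 1/189056 ≈ 5.2894e-6)
c/(-74641) = (1/189056)/(-74641) = (1/189056)*(-1/74641) = -1/14111328896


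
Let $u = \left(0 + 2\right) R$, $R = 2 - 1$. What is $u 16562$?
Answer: $33124$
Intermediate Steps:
$R = 1$ ($R = 2 - 1 = 1$)
$u = 2$ ($u = \left(0 + 2\right) 1 = 2 \cdot 1 = 2$)
$u 16562 = 2 \cdot 16562 = 33124$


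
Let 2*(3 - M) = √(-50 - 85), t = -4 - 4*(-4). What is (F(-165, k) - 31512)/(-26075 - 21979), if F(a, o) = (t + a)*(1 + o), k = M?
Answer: 5354/8009 - 153*I*√15/32036 ≈ 0.6685 - 0.018497*I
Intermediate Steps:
t = 12 (t = -4 + 16 = 12)
M = 3 - 3*I*√15/2 (M = 3 - √(-50 - 85)/2 = 3 - 3*I*√15/2 ≈ 3.0 - 5.8095*I)
k = 3 - 3*I*√15/2 ≈ 3.0 - 5.8095*I
F(a, o) = (1 + o)*(12 + a) (F(a, o) = (12 + a)*(1 + o) = (1 + o)*(12 + a))
(F(-165, k) - 31512)/(-26075 - 21979) = ((12 - 165 + 12*(3 - 3*I*√15/2) - 165*(3 - 3*I*√15/2)) - 31512)/(-26075 - 21979) = ((12 - 165 + (36 - 18*I*√15) + (-495 + 495*I*√15/2)) - 31512)/(-48054) = ((-612 + 459*I*√15/2) - 31512)*(-1/48054) = (-32124 + 459*I*√15/2)*(-1/48054) = 5354/8009 - 153*I*√15/32036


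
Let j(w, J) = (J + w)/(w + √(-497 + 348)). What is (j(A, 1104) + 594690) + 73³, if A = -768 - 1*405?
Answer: 1353657642083/1376078 + 69*I*√149/1376078 ≈ 9.8371e+5 + 0.00061207*I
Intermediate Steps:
A = -1173 (A = -768 - 405 = -1173)
j(w, J) = (J + w)/(w + I*√149) (j(w, J) = (J + w)/(w + √(-149)) = (J + w)/(w + I*√149))
(j(A, 1104) + 594690) + 73³ = ((1104 - 1173)/(-1173 + I*√149) + 594690) + 73³ = (-69/(-1173 + I*√149) + 594690) + 389017 = (594690 - 69/(-1173 + I*√149)) + 389017 = 983707 - 69/(-1173 + I*√149)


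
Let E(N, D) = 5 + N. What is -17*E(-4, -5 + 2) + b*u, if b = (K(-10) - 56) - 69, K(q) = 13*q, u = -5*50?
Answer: 63733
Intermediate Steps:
u = -250
b = -255 (b = (13*(-10) - 56) - 69 = (-130 - 56) - 69 = -186 - 69 = -255)
-17*E(-4, -5 + 2) + b*u = -17*(5 - 4) - 255*(-250) = -17*1 + 63750 = -17 + 63750 = 63733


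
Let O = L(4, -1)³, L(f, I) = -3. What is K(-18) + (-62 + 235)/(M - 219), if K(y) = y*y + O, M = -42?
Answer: 77344/261 ≈ 296.34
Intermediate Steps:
O = -27 (O = (-3)³ = -27)
K(y) = -27 + y² (K(y) = y*y - 27 = y² - 27 = -27 + y²)
K(-18) + (-62 + 235)/(M - 219) = (-27 + (-18)²) + (-62 + 235)/(-42 - 219) = (-27 + 324) + 173/(-261) = 297 + 173*(-1/261) = 297 - 173/261 = 77344/261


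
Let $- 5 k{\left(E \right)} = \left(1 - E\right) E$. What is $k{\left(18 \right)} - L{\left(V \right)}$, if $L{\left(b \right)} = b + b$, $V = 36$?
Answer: $- \frac{54}{5} \approx -10.8$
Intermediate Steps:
$k{\left(E \right)} = - \frac{E \left(1 - E\right)}{5}$ ($k{\left(E \right)} = - \frac{\left(1 - E\right) E}{5} = - \frac{E \left(1 - E\right)}{5}$)
$L{\left(b \right)} = 2 b$
$k{\left(18 \right)} - L{\left(V \right)} = \frac{1}{5} \cdot 18 \left(-1 + 18\right) - 2 \cdot 36 = \frac{1}{5} \cdot 18 \cdot 17 - 72 = \frac{306}{5} - 72 = - \frac{54}{5}$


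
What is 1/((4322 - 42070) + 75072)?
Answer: 1/37324 ≈ 2.6792e-5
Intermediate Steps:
1/((4322 - 42070) + 75072) = 1/(-37748 + 75072) = 1/37324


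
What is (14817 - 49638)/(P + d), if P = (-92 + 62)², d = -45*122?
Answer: 3869/510 ≈ 7.5863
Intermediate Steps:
d = -5490
P = 900 (P = (-30)² = 900)
(14817 - 49638)/(P + d) = (14817 - 49638)/(900 - 5490) = -34821/(-4590) = -34821*(-1/4590) = 3869/510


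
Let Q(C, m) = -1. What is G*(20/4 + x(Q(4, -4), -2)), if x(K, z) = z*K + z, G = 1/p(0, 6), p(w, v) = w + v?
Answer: ⅚ ≈ 0.83333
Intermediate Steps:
p(w, v) = v + w
G = ⅙ (G = 1/(6 + 0) = 1/6 = ⅙ ≈ 0.16667)
x(K, z) = z + K*z (x(K, z) = K*z + z = z + K*z)
G*(20/4 + x(Q(4, -4), -2)) = (20/4 - 2*(1 - 1))/6 = (20*(¼) - 2*0)/6 = (5 + 0)/6 = (⅙)*5 = ⅚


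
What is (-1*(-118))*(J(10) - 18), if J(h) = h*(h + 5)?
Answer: 15576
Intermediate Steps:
J(h) = h*(5 + h)
(-1*(-118))*(J(10) - 18) = (-1*(-118))*(10*(5 + 10) - 18) = 118*(10*15 - 18) = 118*(150 - 18) = 118*132 = 15576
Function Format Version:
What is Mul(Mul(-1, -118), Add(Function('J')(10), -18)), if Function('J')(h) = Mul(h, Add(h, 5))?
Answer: 15576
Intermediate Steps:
Function('J')(h) = Mul(h, Add(5, h))
Mul(Mul(-1, -118), Add(Function('J')(10), -18)) = Mul(Mul(-1, -118), Add(Mul(10, Add(5, 10)), -18)) = Mul(118, Add(Mul(10, 15), -18)) = Mul(118, Add(150, -18)) = Mul(118, 132) = 15576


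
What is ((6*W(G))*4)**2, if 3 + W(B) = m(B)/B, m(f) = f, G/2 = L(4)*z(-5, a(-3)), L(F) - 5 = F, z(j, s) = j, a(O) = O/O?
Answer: 2304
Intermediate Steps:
a(O) = 1
L(F) = 5 + F
G = -90 (G = 2*((5 + 4)*(-5)) = 2*(9*(-5)) = 2*(-45) = -90)
W(B) = -2 (W(B) = -3 + B/B = -3 + 1 = -2)
((6*W(G))*4)**2 = ((6*(-2))*4)**2 = (-12*4)**2 = (-48)**2 = 2304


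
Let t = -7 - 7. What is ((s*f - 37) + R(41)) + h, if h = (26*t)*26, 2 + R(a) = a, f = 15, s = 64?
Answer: -8502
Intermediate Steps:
R(a) = -2 + a
t = -14
h = -9464 (h = (26*(-14))*26 = -364*26 = -9464)
((s*f - 37) + R(41)) + h = ((64*15 - 37) + (-2 + 41)) - 9464 = ((960 - 37) + 39) - 9464 = (923 + 39) - 9464 = 962 - 9464 = -8502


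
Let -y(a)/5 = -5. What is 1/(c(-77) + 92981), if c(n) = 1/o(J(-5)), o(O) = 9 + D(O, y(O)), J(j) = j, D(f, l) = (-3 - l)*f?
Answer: 149/13854170 ≈ 1.0755e-5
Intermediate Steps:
y(a) = 25 (y(a) = -5*(-5) = 25)
D(f, l) = f*(-3 - l)
o(O) = 9 - 28*O (o(O) = 9 - O*(3 + 25) = 9 - 1*O*28 = 9 - 28*O)
c(n) = 1/149 (c(n) = 1/(9 - 28*(-5)) = 1/(9 + 140) = 1/149)
1/(c(-77) + 92981) = 1/(1/149 + 92981) = 1/(13854170/149) = 149/13854170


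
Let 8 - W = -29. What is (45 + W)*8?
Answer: 656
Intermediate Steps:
W = 37 (W = 8 - 1*(-29) = 8 + 29 = 37)
(45 + W)*8 = (45 + 37)*8 = 82*8 = 656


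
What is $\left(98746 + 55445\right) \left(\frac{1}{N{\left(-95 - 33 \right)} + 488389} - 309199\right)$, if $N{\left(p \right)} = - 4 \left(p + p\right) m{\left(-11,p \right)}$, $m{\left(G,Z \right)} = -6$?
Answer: $- \frac{22991369397421014}{482245} \approx -4.7676 \cdot 10^{10}$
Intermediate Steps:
$N{\left(p \right)} = 48 p$ ($N{\left(p \right)} = - 4 \left(p + p\right) \left(-6\right) = - 4 \cdot 2 p \left(-6\right) = - 8 p \left(-6\right) = 48 p$)
$\left(98746 + 55445\right) \left(\frac{1}{N{\left(-95 - 33 \right)} + 488389} - 309199\right) = \left(98746 + 55445\right) \left(\frac{1}{48 \left(-95 - 33\right) + 488389} - 309199\right) = 154191 \left(\frac{1}{48 \left(-128\right) + 488389} - 309199\right) = 154191 \left(\frac{1}{-6144 + 488389} - 309199\right) = 154191 \left(\frac{1}{482245} - 309199\right) = 154191 \left(- \frac{149109671754}{482245}\right) = - \frac{22991369397421014}{482245}$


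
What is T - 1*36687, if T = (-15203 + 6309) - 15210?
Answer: -60791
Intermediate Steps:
T = -24104 (T = -8894 - 15210 = -24104)
T - 1*36687 = -24104 - 1*36687 = -24104 - 36687 = -60791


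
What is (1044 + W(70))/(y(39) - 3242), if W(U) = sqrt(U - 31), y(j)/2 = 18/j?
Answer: -6786/21067 - 13*sqrt(39)/42134 ≈ -0.32404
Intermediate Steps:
y(j) = 36/j (y(j) = 2*(18/j) = 36/j)
W(U) = sqrt(-31 + U)
(1044 + W(70))/(y(39) - 3242) = (1044 + sqrt(-31 + 70))/(36/39 - 3242) = (1044 + sqrt(39))/(36*(1/39) - 3242) = (1044 + sqrt(39))/(12/13 - 3242) = (1044 + sqrt(39))/(-42134/13) = (1044 + sqrt(39))*(-13/42134) = -6786/21067 - 13*sqrt(39)/42134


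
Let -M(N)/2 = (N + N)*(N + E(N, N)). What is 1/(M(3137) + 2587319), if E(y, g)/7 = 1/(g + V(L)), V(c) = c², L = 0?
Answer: -1/36775785 ≈ -2.7192e-8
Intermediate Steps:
E(y, g) = 7/g (E(y, g) = 7/(g + 0²) = 7/(g + 0) = 7/g)
M(N) = -4*N*(N + 7/N) (M(N) = -2*(N + N)*(N + 7/N) = -2*2*N*(N + 7/N) = -4*N*(N + 7/N))
1/(M(3137) + 2587319) = 1/((-28 - 4*3137²) + 2587319) = 1/((-28 - 4*9840769) + 2587319) = 1/((-28 - 39363076) + 2587319) = 1/(-39363104 + 2587319) = 1/(-36775785) = -1/36775785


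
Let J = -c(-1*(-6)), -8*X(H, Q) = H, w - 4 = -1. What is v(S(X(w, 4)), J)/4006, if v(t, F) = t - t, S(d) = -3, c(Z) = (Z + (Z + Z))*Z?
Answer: 0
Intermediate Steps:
w = 3 (w = 4 - 1 = 3)
X(H, Q) = -H/8
c(Z) = 3*Z**2 (c(Z) = (Z + 2*Z)*Z = (3*Z)*Z = 3*Z**2)
J = -108 (J = -3*(-1*(-6))**2 = -3*6**2 = -3*36 = -1*108 = -108)
v(t, F) = 0
v(S(X(w, 4)), J)/4006 = 0/4006 = 0*(1/4006) = 0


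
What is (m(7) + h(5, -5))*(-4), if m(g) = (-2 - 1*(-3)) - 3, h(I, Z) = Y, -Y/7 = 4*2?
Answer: 232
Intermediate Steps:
Y = -56 (Y = -28*2 = -7*8 = -56)
h(I, Z) = -56
m(g) = -2 (m(g) = (-2 + 3) - 3 = 1 - 3 = -2)
(m(7) + h(5, -5))*(-4) = (-2 - 56)*(-4) = -58*(-4) = 232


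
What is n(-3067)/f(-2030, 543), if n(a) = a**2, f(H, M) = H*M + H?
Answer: -9406489/1104320 ≈ -8.5179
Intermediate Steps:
f(H, M) = H + H*M
n(-3067)/f(-2030, 543) = (-3067)**2/((-2030*(1 + 543))) = 9406489/((-2030*544)) = 9406489/(-1104320) = 9406489*(-1/1104320) = -9406489/1104320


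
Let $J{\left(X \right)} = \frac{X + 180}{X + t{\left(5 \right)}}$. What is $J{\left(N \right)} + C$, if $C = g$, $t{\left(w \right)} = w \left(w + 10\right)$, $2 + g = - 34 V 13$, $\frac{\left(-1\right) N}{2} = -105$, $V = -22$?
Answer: $\frac{184744}{19} \approx 9723.4$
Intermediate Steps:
$N = 210$ ($N = \left(-2\right) \left(-105\right) = 210$)
$g = 9722$ ($g = -2 + \left(-34\right) \left(-22\right) 13 = -2 + 748 \cdot 13 = -2 + 9724 = 9722$)
$t{\left(w \right)} = w \left(10 + w\right)$
$C = 9722$
$J{\left(X \right)} = \frac{180 + X}{75 + X}$ ($J{\left(X \right)} = \frac{X + 180}{X + 5 \left(10 + 5\right)} = \frac{180 + X}{X + 5 \cdot 15} = \frac{180 + X}{X + 75} = \frac{180 + X}{75 + X}$)
$J{\left(N \right)} + C = \frac{180 + 210}{75 + 210} + 9722 = \frac{1}{285} \cdot 390 + 9722 = \frac{26}{19} + 9722 = \frac{184744}{19}$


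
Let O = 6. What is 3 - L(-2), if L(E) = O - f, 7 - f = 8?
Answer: -4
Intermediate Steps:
f = -1 (f = 7 - 1*8 = 7 - 8 = -1)
L(E) = 7 (L(E) = 6 - 1*(-1) = 6 + 1 = 7)
3 - L(-2) = 3 - 1*7 = 3 - 7 = -4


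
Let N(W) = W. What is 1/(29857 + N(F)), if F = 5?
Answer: 1/29862 ≈ 3.3487e-5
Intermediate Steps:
1/(29857 + N(F)) = 1/(29857 + 5) = 1/29862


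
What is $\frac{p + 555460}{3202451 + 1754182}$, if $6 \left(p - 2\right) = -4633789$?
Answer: $- \frac{1301017}{29739798} \approx -0.043747$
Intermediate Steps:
$p = - \frac{4633777}{6}$ ($p = 2 + \frac{1}{6} \left(-4633789\right) = 2 - \frac{4633789}{6} = - \frac{4633777}{6} \approx -7.723 \cdot 10^{5}$)
$\frac{p + 555460}{3202451 + 1754182} = \frac{- \frac{4633777}{6} + 555460}{3202451 + 1754182} = - \frac{1301017}{6 \cdot 4956633} = \left(- \frac{1301017}{6}\right) \frac{1}{4956633} = - \frac{1301017}{29739798}$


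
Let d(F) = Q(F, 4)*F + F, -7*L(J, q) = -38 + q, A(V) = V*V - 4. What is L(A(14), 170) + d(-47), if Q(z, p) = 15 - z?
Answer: -20859/7 ≈ -2979.9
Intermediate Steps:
A(V) = -4 + V**2 (A(V) = V**2 - 4 = -4 + V**2)
L(J, q) = 38/7 - q/7 (L(J, q) = -(-38 + q)/7 = 38/7 - q/7)
d(F) = F + F*(15 - F) (d(F) = (15 - F)*F + F = F*(15 - F) + F = F + F*(15 - F))
L(A(14), 170) + d(-47) = (38/7 - 1/7*170) - 47*(16 - 1*(-47)) = (38/7 - 170/7) - 47*(16 + 47) = -132/7 - 47*63 = -132/7 - 2961 = -20859/7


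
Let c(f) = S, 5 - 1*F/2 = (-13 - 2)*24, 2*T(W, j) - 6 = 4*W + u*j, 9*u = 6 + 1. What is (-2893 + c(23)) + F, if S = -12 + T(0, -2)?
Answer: -19555/9 ≈ -2172.8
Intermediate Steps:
u = 7/9 (u = (6 + 1)/9 = (⅑)*7 = 7/9 ≈ 0.77778)
T(W, j) = 3 + 2*W + 7*j/18 (T(W, j) = 3 + (4*W + 7*j/9)/2 = 3 + (2*W + 7*j/18) = 3 + 2*W + 7*j/18)
F = 730 (F = 10 - 2*(-13 - 2)*24 = 10 - (-30)*24 = 10 - 2*(-360) = 10 + 720 = 730)
S = -88/9 (S = -12 + (3 + 2*0 + (7/18)*(-2)) = -12 + (3 + 0 - 7/9) = -12 + 20/9 = -88/9 ≈ -9.7778)
c(f) = -88/9
(-2893 + c(23)) + F = (-2893 - 88/9) + 730 = -26125/9 + 730 = -19555/9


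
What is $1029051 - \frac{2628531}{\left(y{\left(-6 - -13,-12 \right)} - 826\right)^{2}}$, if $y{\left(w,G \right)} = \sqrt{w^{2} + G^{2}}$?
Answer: $\frac{5910506561037300}{5743669369} - \frac{53609052 \sqrt{193}}{5743669369} \approx 1.029 \cdot 10^{6}$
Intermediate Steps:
$y{\left(w,G \right)} = \sqrt{G^{2} + w^{2}}$
$1029051 - \frac{2628531}{\left(y{\left(-6 - -13,-12 \right)} - 826\right)^{2}} = 1029051 - \frac{2628531}{\left(\sqrt{\left(-12\right)^{2} + \left(-6 - -13\right)^{2}} - 826\right)^{2}} = 1029051 - \frac{2628531}{\left(\sqrt{144 + \left(-6 + 13\right)^{2}} - 826\right)^{2}} = 1029051 - \frac{2628531}{\left(\sqrt{144 + 7^{2}} - 826\right)^{2}} = 1029051 - \frac{2628531}{\left(\sqrt{144 + 49} - 826\right)^{2}} = 1029051 - \frac{2628531}{\left(\sqrt{193} - 826\right)^{2}} = 1029051 - \frac{2628531}{\left(-826 + \sqrt{193}\right)^{2}}$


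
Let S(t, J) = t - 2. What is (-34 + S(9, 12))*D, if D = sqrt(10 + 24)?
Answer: -27*sqrt(34) ≈ -157.44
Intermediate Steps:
D = sqrt(34) ≈ 5.8309
S(t, J) = -2 + t
(-34 + S(9, 12))*D = (-34 + (-2 + 9))*sqrt(34) = (-34 + 7)*sqrt(34) = -27*sqrt(34)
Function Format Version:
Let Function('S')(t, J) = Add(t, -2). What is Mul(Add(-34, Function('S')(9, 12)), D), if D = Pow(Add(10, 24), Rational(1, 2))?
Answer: Mul(-27, Pow(34, Rational(1, 2))) ≈ -157.44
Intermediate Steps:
D = Pow(34, Rational(1, 2)) ≈ 5.8309
Function('S')(t, J) = Add(-2, t)
Mul(Add(-34, Function('S')(9, 12)), D) = Mul(Add(-34, Add(-2, 9)), Pow(34, Rational(1, 2))) = Mul(Add(-34, 7), Pow(34, Rational(1, 2))) = Mul(-27, Pow(34, Rational(1, 2)))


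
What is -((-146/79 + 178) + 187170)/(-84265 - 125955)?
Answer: 7400173/8303690 ≈ 0.89119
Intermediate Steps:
-((-146/79 + 178) + 187170)/(-84265 - 125955) = -((-146*1/79 + 178) + 187170)/(-210220) = -((-146/79 + 178) + 187170)*(-1)/210220 = -(13916/79 + 187170)*(-1)/210220 = -14800346*(-1)/(79*210220) = -1*(-7400173/8303690) = 7400173/8303690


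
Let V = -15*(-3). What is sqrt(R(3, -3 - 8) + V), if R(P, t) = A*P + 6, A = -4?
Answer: sqrt(39) ≈ 6.2450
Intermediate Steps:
R(P, t) = 6 - 4*P (R(P, t) = -4*P + 6 = 6 - 4*P)
V = 45
sqrt(R(3, -3 - 8) + V) = sqrt((6 - 4*3) + 45) = sqrt((6 - 12) + 45) = sqrt(-6 + 45) = sqrt(39)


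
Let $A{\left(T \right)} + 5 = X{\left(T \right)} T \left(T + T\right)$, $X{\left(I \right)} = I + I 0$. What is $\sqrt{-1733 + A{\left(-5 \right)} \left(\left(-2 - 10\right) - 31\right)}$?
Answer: $4 \sqrt{577} \approx 96.083$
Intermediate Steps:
$X{\left(I \right)} = I$ ($X{\left(I \right)} = I + 0 = I$)
$A{\left(T \right)} = -5 + 2 T^{3}$ ($A{\left(T \right)} = -5 + T T \left(T + T\right) = -5 + T T 2 T = -5 + T 2 T^{2} = -5 + 2 T^{3}$)
$\sqrt{-1733 + A{\left(-5 \right)} \left(\left(-2 - 10\right) - 31\right)} = \sqrt{-1733 + \left(-5 + 2 \left(-5\right)^{3}\right) \left(\left(-2 - 10\right) - 31\right)} = \sqrt{-1733 + \left(-5 + 2 \left(-125\right)\right) \left(-12 - 31\right)} = \sqrt{-1733 + \left(-5 - 250\right) \left(-43\right)} = \sqrt{-1733 - -10965} = \sqrt{-1733 + 10965} = \sqrt{9232} = 4 \sqrt{577}$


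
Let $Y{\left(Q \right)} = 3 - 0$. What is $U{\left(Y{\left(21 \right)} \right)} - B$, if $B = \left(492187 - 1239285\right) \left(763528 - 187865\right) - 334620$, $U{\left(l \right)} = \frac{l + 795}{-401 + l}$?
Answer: $\frac{85585325107807}{199} \approx 4.3008 \cdot 10^{11}$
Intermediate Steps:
$Y{\left(Q \right)} = 3$ ($Y{\left(Q \right)} = 3 + 0 = 3$)
$U{\left(l \right)} = \frac{795 + l}{-401 + l}$
$B = -430077010594$ ($B = \left(-747098\right) 575663 - 334620 = -430076675974 - 334620 = -430077010594$)
$U{\left(Y{\left(21 \right)} \right)} - B = \frac{795 + 3}{-401 + 3} - -430077010594 = \frac{1}{-398} \cdot 798 + 430077010594 = \left(- \frac{1}{398}\right) 798 + 430077010594 = - \frac{399}{199} + 430077010594 = \frac{85585325107807}{199}$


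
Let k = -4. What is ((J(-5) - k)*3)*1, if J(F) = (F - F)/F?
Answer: 12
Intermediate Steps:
J(F) = 0 (J(F) = 0/F = 0)
((J(-5) - k)*3)*1 = ((0 - 1*(-4))*3)*1 = ((0 + 4)*3)*1 = (4*3)*1 = 12*1 = 12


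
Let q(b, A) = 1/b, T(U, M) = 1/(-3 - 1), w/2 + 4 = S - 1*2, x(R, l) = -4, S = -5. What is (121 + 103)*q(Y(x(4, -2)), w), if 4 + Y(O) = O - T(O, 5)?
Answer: -896/31 ≈ -28.903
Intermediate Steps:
w = -22 (w = -8 + 2*(-5 - 1*2) = -8 + 2*(-5 - 2) = -8 + 2*(-7) = -8 - 14 = -22)
T(U, M) = -1/4 (T(U, M) = 1/(-4) = -1/4)
Y(O) = -15/4 + O (Y(O) = -4 + (O - 1*(-1/4)) = -4 + (O + 1/4) = -4 + (1/4 + O) = -15/4 + O)
(121 + 103)*q(Y(x(4, -2)), w) = (121 + 103)/(-15/4 - 4) = 224/(-31/4) = 224*(-4/31) = -896/31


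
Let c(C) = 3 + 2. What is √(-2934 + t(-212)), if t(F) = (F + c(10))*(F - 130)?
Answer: 6*√1885 ≈ 260.50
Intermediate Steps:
c(C) = 5
t(F) = (-130 + F)*(5 + F) (t(F) = (F + 5)*(F - 130) = (5 + F)*(-130 + F) = (-130 + F)*(5 + F))
√(-2934 + t(-212)) = √(-2934 + (-650 + (-212)² - 125*(-212))) = √(-2934 + (-650 + 44944 + 26500)) = √(-2934 + 70794) = √67860 = 6*√1885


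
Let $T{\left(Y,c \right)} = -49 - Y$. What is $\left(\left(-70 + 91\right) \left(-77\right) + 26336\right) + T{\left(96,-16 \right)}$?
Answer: $24574$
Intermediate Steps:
$\left(\left(-70 + 91\right) \left(-77\right) + 26336\right) + T{\left(96,-16 \right)} = \left(\left(-70 + 91\right) \left(-77\right) + 26336\right) - 145 = \left(21 \left(-77\right) + 26336\right) - 145 = \left(-1617 + 26336\right) - 145 = 24719 - 145 = 24574$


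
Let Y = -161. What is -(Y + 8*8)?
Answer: 97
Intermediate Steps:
-(Y + 8*8) = -(-161 + 8*8) = -(-161 + 64) = -1*(-97) = 97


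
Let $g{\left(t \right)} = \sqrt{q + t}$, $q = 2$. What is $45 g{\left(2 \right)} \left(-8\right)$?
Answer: $-720$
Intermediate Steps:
$g{\left(t \right)} = \sqrt{2 + t}$
$45 g{\left(2 \right)} \left(-8\right) = 45 \sqrt{2 + 2} \left(-8\right) = 45 \sqrt{4} \left(-8\right) = 45 \cdot 2 \left(-8\right) = 90 \left(-8\right) = -720$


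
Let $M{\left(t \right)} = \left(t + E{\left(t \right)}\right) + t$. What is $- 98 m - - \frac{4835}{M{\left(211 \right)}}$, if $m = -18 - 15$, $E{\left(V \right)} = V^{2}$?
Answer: $\frac{145350497}{44943} \approx 3234.1$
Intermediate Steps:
$M{\left(t \right)} = t^{2} + 2 t$ ($M{\left(t \right)} = \left(t + t^{2}\right) + t = t^{2} + 2 t$)
$m = -33$
$- 98 m - - \frac{4835}{M{\left(211 \right)}} = \left(-98\right) \left(-33\right) - - \frac{4835}{211 \left(2 + 211\right)} = 3234 - - \frac{4835}{211 \cdot 213} = 3234 - - \frac{4835}{44943} = 3234 + \frac{4835}{44943} = \frac{145350497}{44943}$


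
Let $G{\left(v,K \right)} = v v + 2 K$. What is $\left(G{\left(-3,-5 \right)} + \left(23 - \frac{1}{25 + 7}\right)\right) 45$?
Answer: $\frac{31635}{32} \approx 988.59$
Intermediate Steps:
$G{\left(v,K \right)} = v^{2} + 2 K$
$\left(G{\left(-3,-5 \right)} + \left(23 - \frac{1}{25 + 7}\right)\right) 45 = \left(\left(\left(-3\right)^{2} + 2 \left(-5\right)\right) + \left(23 - \frac{1}{25 + 7}\right)\right) 45 = \left(\left(9 - 10\right) + \left(23 - \frac{1}{32}\right)\right) 45 = \left(-1 + \left(23 - \frac{1}{32}\right)\right) 45 = \left(-1 + \frac{735}{32}\right) 45 = \frac{703}{32} \cdot 45 = \frac{31635}{32}$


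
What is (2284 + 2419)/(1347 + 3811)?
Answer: 4703/5158 ≈ 0.91179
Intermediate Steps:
(2284 + 2419)/(1347 + 3811) = 4703/5158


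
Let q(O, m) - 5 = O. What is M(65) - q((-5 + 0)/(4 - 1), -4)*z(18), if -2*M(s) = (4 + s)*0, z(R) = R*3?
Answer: -180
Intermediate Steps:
z(R) = 3*R
q(O, m) = 5 + O
M(s) = 0 (M(s) = -(4 + s)*0/2 = -½*0 = 0)
M(65) - q((-5 + 0)/(4 - 1), -4)*z(18) = 0 - (5 + (-5 + 0)/(4 - 1))*3*18 = 0 - (5 - 5/3)*54 = 0 - 10*54/3 = 0 - 1*180 = 0 - 180 = -180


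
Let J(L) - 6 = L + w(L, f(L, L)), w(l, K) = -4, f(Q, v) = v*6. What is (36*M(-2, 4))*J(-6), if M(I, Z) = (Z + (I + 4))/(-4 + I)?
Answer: 144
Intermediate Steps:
f(Q, v) = 6*v
J(L) = 2 + L (J(L) = 6 + (L - 4) = 6 + (-4 + L) = 2 + L)
M(I, Z) = (4 + I + Z)/(-4 + I) (M(I, Z) = (Z + (4 + I))/(-4 + I) = (4 + I + Z)/(-4 + I))
(36*M(-2, 4))*J(-6) = (36*((4 - 2 + 4)/(-4 - 2)))*(2 - 6) = (36*(6/(-6)))*(-4) = (36*(-⅙*6))*(-4) = (36*(-1))*(-4) = -36*(-4) = 144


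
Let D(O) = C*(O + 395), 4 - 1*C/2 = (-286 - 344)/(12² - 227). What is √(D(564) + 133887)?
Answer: √874907731/83 ≈ 356.37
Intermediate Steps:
C = -596/83 (C = 8 - 2*(-286 - 344)/(12² - 227) = 8 - (-1260)/(144 - 227) = 8 - (-1260)/(-83) = 8 - (-1260)*(-1)/83 = 8 - 2*630/83 = 8 - 1260/83 = -596/83 ≈ -7.1807)
D(O) = -235420/83 - 596*O/83 (D(O) = -596*(O + 395)/83 = -596*(395 + O)/83 = -235420/83 - 596*O/83)
√(D(564) + 133887) = √((-235420/83 - 596/83*564) + 133887) = √((-235420/83 - 336144/83) + 133887) = √(-571564/83 + 133887) = √(10541057/83) = √874907731/83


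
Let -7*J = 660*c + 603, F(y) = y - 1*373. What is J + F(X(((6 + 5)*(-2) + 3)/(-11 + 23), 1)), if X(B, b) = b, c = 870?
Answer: -577407/7 ≈ -82487.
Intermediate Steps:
F(y) = -373 + y (F(y) = y - 373 = -373 + y)
J = -574803/7 (J = -(660*870 + 603)/7 = -(574200 + 603)/7 = -⅐*574803 = -574803/7 ≈ -82115.)
J + F(X(((6 + 5)*(-2) + 3)/(-11 + 23), 1)) = -574803/7 + (-373 + 1) = -574803/7 - 372 = -577407/7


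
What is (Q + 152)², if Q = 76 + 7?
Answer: 55225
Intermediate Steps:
Q = 83
(Q + 152)² = (83 + 152)² = 235² = 55225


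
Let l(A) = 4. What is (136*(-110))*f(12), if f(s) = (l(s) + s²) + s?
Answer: -2393600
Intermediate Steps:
f(s) = 4 + s + s² (f(s) = (4 + s²) + s = 4 + s + s²)
(136*(-110))*f(12) = (136*(-110))*(4 + 12 + 12²) = -14960*(4 + 12 + 144) = -14960*160 = -2393600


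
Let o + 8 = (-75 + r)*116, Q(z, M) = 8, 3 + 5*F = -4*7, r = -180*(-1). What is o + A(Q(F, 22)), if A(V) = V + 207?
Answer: 12387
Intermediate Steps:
r = 180
F = -31/5 (F = -⅗ + (-4*7)/5 = -⅗ + (⅕)*(-28) = -⅗ - 28/5 = -31/5 ≈ -6.2000)
A(V) = 207 + V
o = 12172 (o = -8 + (-75 + 180)*116 = -8 + 105*116 = -8 + 12180 = 12172)
o + A(Q(F, 22)) = 12172 + (207 + 8) = 12172 + 215 = 12387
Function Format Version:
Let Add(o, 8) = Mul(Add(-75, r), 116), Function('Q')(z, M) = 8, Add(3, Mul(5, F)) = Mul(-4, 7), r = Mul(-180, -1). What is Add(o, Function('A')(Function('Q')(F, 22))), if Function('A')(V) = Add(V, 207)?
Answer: 12387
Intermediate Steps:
r = 180
F = Rational(-31, 5) (F = Add(Rational(-3, 5), Mul(Rational(1, 5), Mul(-4, 7))) = Add(Rational(-3, 5), Mul(Rational(1, 5), -28)) = Add(Rational(-3, 5), Rational(-28, 5)) = Rational(-31, 5) ≈ -6.2000)
Function('A')(V) = Add(207, V)
o = 12172 (o = Add(-8, Mul(Add(-75, 180), 116)) = Add(-8, Mul(105, 116)) = Add(-8, 12180) = 12172)
Add(o, Function('A')(Function('Q')(F, 22))) = Add(12172, Add(207, 8)) = Add(12172, 215) = 12387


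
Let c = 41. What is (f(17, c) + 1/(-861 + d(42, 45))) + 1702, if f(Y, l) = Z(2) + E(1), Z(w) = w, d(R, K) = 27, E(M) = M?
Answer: 1421969/834 ≈ 1705.0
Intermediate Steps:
f(Y, l) = 3 (f(Y, l) = 2 + 1 = 3)
(f(17, c) + 1/(-861 + d(42, 45))) + 1702 = (3 + 1/(-861 + 27)) + 1702 = (3 + 1/(-834)) + 1702 = (3 - 1/834) + 1702 = 2501/834 + 1702 = 1421969/834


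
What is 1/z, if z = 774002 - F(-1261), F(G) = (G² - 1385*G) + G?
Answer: -1/2561343 ≈ -3.9042e-7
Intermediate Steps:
F(G) = G² - 1384*G
z = -2561343 (z = 774002 - (-1261)*(-1384 - 1261) = 774002 - (-1261)*(-2645) = 774002 - 1*3335345 = 774002 - 3335345 = -2561343)
1/z = 1/(-2561343) = -1/2561343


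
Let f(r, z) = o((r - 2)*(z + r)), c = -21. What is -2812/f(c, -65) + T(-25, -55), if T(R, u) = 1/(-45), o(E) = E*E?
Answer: -1009756/44015445 ≈ -0.022941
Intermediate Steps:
o(E) = E**2
f(r, z) = (-2 + r)**2*(r + z)**2 (f(r, z) = ((r - 2)*(z + r))**2 = ((-2 + r)*(r + z))**2 = (-2 + r)**2*(r + z)**2)
T(R, u) = -1/45
-2812/f(c, -65) + T(-25, -55) = -2812/((-21)**2 - 2*(-21) - 2*(-65) - 21*(-65))**2 - 1/45 = -2812/(441 + 42 + 130 + 1365)**2 - 1/45 = -2812/(1978**2) - 1/45 = -2812/3912484 - 1/45 = -2812*1/3912484 - 1/45 = -703/978121 - 1/45 = -1009756/44015445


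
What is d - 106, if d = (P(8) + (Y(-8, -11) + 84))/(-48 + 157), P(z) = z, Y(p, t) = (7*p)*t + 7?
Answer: -10839/109 ≈ -99.440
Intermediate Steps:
Y(p, t) = 7 + 7*p*t (Y(p, t) = 7*p*t + 7 = 7 + 7*p*t)
d = 715/109 (d = (8 + ((7 + 7*(-8)*(-11)) + 84))/(-48 + 157) = (8 + ((7 + 616) + 84))/109 = (8 + (623 + 84))*(1/109) = (8 + 707)*(1/109) = 715*(1/109) = 715/109 ≈ 6.5596)
d - 106 = 715/109 - 106 = -10839/109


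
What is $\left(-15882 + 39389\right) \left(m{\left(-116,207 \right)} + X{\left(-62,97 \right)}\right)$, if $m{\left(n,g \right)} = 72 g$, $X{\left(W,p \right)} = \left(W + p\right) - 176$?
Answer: $347033841$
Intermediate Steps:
$X{\left(W,p \right)} = -176 + W + p$
$\left(-15882 + 39389\right) \left(m{\left(-116,207 \right)} + X{\left(-62,97 \right)}\right) = \left(-15882 + 39389\right) \left(72 \cdot 207 - 141\right) = 23507 \left(14904 - 141\right) = 23507 \cdot 14763 = 347033841$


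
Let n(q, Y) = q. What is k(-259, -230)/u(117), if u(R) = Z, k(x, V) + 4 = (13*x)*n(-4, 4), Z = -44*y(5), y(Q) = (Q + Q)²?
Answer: -153/50 ≈ -3.0600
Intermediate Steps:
y(Q) = 4*Q² (y(Q) = (2*Q)² = 4*Q²)
Z = -4400 (Z = -176*5² = -176*25 = -44*100 = -4400)
k(x, V) = -4 - 52*x (k(x, V) = -4 + (13*x)*(-4) = -4 - 52*x)
u(R) = -4400
k(-259, -230)/u(117) = (-4 - 52*(-259))/(-4400) = (-4 + 13468)*(-1/4400) = 13464*(-1/4400) = -153/50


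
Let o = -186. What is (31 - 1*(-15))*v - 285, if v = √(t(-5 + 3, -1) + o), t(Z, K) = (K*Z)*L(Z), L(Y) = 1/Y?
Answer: -285 + 46*I*√187 ≈ -285.0 + 629.04*I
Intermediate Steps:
t(Z, K) = K (t(Z, K) = (K*Z)/Z = K)
v = I*√187 (v = √(-1 - 186) = √(-187) = I*√187 ≈ 13.675*I)
(31 - 1*(-15))*v - 285 = (31 - 1*(-15))*(I*√187) - 285 = (31 + 15)*(I*√187) - 285 = 46*(I*√187) - 285 = 46*I*√187 - 285 = -285 + 46*I*√187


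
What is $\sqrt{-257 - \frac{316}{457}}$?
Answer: $\frac{3 i \sqrt{5979845}}{457} \approx 16.053 i$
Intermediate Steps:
$\sqrt{-257 - \frac{316}{457}} = \sqrt{- \frac{117765}{457}} = \frac{3 i \sqrt{5979845}}{457}$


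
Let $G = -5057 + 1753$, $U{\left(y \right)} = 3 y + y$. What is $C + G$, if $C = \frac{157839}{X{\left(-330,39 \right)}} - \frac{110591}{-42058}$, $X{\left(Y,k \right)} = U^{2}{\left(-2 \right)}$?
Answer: $- \frac{1123972981}{1345856} \approx -835.14$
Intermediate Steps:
$U{\left(y \right)} = 4 y$
$X{\left(Y,k \right)} = 64$ ($X{\left(Y,k \right)} = \left(4 \left(-2\right)\right)^{2} = \left(-8\right)^{2} = 64$)
$G = -3304$
$C = \frac{3322735243}{1345856}$ ($C = \frac{157839}{64} - \frac{110591}{-42058} = 157839 \cdot \frac{1}{64} - - \frac{110591}{42058} = \frac{157839}{64} + \frac{110591}{42058} = \frac{3322735243}{1345856} \approx 2468.9$)
$C + G = \frac{3322735243}{1345856} - 3304 = - \frac{1123972981}{1345856}$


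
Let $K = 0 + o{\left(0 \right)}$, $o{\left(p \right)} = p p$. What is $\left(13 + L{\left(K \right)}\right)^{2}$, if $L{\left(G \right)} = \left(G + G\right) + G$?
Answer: $169$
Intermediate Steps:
$o{\left(p \right)} = p^{2}$
$K = 0$ ($K = 0 + 0^{2} = 0 + 0 = 0$)
$L{\left(G \right)} = 3 G$ ($L{\left(G \right)} = 2 G + G = 3 G$)
$\left(13 + L{\left(K \right)}\right)^{2} = \left(13 + 3 \cdot 0\right)^{2} = \left(13 + 0\right)^{2} = 13^{2} = 169$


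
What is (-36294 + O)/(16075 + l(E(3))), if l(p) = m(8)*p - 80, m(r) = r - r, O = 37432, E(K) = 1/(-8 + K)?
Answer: 1138/15995 ≈ 0.071147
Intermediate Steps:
m(r) = 0
l(p) = -80 (l(p) = 0*p - 80 = 0 - 80 = -80)
(-36294 + O)/(16075 + l(E(3))) = (-36294 + 37432)/(16075 - 80) = 1138/15995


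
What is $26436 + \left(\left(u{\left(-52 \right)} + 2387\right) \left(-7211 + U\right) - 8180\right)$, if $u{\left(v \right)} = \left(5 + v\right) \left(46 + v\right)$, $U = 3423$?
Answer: $-10091916$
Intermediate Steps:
$26436 + \left(\left(u{\left(-52 \right)} + 2387\right) \left(-7211 + U\right) - 8180\right) = 26436 + \left(\left(\left(230 + \left(-52\right)^{2} + 51 \left(-52\right)\right) + 2387\right) \left(-7211 + 3423\right) - 8180\right) = 26436 + \left(\left(\left(230 + 2704 - 2652\right) + 2387\right) \left(-3788\right) - 8180\right) = 26436 + \left(\left(282 + 2387\right) \left(-3788\right) - 8180\right) = 26436 + \left(2669 \left(-3788\right) - 8180\right) = 26436 - 10118352 = -10091916$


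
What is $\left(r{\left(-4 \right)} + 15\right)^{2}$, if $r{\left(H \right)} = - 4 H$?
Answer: $961$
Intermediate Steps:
$\left(r{\left(-4 \right)} + 15\right)^{2} = \left(\left(-4\right) \left(-4\right) + 15\right)^{2} = \left(16 + 15\right)^{2} = 31^{2} = 961$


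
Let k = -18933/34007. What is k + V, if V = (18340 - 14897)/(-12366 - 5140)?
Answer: -448527199/595326542 ≈ -0.75341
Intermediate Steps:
k = -18933/34007 (k = -18933*1/34007 = -18933/34007 ≈ -0.55674)
V = -3443/17506 (V = 3443/(-17506) = 3443*(-1/17506) = -3443/17506 ≈ -0.19668)
k + V = -18933/34007 - 3443/17506 = -448527199/595326542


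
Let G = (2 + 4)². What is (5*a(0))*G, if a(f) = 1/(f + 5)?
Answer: 36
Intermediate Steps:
G = 36 (G = 6² = 36)
a(f) = 1/(5 + f)
(5*a(0))*G = (5/(5 + 0))*36 = (5/5)*36 = (5*(⅕))*36 = 1*36 = 36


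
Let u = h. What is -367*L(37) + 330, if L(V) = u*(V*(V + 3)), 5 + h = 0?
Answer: 2716130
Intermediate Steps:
h = -5 (h = -5 + 0 = -5)
u = -5
L(V) = -5*V*(3 + V) (L(V) = -5*V*(V + 3) = -5*V*(3 + V))
-367*L(37) + 330 = -(-1835)*37*(3 + 37) + 330 = -(-1835)*37*40 + 330 = -367*(-7400) + 330 = 2715800 + 330 = 2716130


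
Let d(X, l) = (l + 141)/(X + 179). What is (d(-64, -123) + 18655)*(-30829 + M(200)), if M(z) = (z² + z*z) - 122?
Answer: 105226928807/115 ≈ 9.1502e+8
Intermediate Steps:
M(z) = -122 + 2*z² (M(z) = (z² + z²) - 122 = 2*z² - 122 = -122 + 2*z²)
d(X, l) = (141 + l)/(179 + X)
(d(-64, -123) + 18655)*(-30829 + M(200)) = ((141 - 123)/(179 - 64) + 18655)*(-30829 + (-122 + 2*200²)) = (18/115 + 18655)*(-30829 + (-122 + 2*40000)) = ((1/115)*18 + 18655)*(-30829 + (-122 + 80000)) = (18/115 + 18655)*(-30829 + 79878) = (2145343/115)*49049 = 105226928807/115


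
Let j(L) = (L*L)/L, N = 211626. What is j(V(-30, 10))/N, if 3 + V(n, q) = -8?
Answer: -11/211626 ≈ -5.1979e-5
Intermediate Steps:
V(n, q) = -11 (V(n, q) = -3 - 8 = -11)
j(L) = L (j(L) = L²/L = L)
j(V(-30, 10))/N = -11/211626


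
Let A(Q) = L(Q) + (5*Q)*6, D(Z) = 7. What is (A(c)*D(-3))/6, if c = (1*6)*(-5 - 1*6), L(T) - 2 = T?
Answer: -7154/3 ≈ -2384.7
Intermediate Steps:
L(T) = 2 + T
c = -66 (c = 6*(-5 - 6) = 6*(-11) = -66)
A(Q) = 2 + 31*Q (A(Q) = (2 + Q) + (5*Q)*6 = (2 + Q) + 30*Q = 2 + 31*Q)
(A(c)*D(-3))/6 = ((2 + 31*(-66))*7)/6 = ((2 - 2046)*7)*(⅙) = -2044*7*(⅙) = -14308*⅙ = -7154/3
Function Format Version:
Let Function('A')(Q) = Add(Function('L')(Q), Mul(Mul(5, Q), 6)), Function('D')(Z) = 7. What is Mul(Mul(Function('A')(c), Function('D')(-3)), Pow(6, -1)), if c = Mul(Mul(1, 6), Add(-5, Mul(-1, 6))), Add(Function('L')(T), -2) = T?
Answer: Rational(-7154, 3) ≈ -2384.7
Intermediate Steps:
Function('L')(T) = Add(2, T)
c = -66 (c = Mul(6, Add(-5, -6)) = Mul(6, -11) = -66)
Function('A')(Q) = Add(2, Mul(31, Q)) (Function('A')(Q) = Add(Add(2, Q), Mul(Mul(5, Q), 6)) = Add(Add(2, Q), Mul(30, Q)) = Add(2, Mul(31, Q)))
Mul(Mul(Function('A')(c), Function('D')(-3)), Pow(6, -1)) = Mul(Mul(Add(2, Mul(31, -66)), 7), Pow(6, -1)) = Mul(Mul(Add(2, -2046), 7), Rational(1, 6)) = Mul(Mul(-2044, 7), Rational(1, 6)) = Mul(-14308, Rational(1, 6)) = Rational(-7154, 3)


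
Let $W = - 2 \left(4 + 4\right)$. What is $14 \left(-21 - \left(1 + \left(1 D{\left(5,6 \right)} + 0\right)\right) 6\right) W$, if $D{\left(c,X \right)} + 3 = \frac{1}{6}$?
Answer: $2240$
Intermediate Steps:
$D{\left(c,X \right)} = - \frac{17}{6}$ ($D{\left(c,X \right)} = -3 + \frac{1}{6} = - \frac{17}{6}$)
$W = -16$ ($W = \left(-2\right) 8 = -16$)
$14 \left(-21 - \left(1 + \left(1 D{\left(5,6 \right)} + 0\right)\right) 6\right) W = 14 \left(-21 - \left(1 + \left(1 \left(- \frac{17}{6}\right) + 0\right)\right) 6\right) \left(-16\right) = 14 \left(-21 - \left(1 + \left(- \frac{17}{6} + 0\right)\right) 6\right) \left(-16\right) = 14 \left(-21 - \left(1 - \frac{17}{6}\right) 6\right) \left(-16\right) = 14 \left(-21 - \left(- \frac{11}{6}\right) 6\right) \left(-16\right) = 14 \left(-21 - -11\right) \left(-16\right) = 14 \left(-21 + 11\right) \left(-16\right) = 14 \left(-10\right) \left(-16\right) = \left(-140\right) \left(-16\right) = 2240$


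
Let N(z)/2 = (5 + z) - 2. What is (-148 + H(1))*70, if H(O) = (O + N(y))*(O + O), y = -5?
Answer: -10780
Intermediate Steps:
N(z) = 6 + 2*z (N(z) = 2*((5 + z) - 2) = 2*(3 + z) = 6 + 2*z)
H(O) = 2*O*(-4 + O) (H(O) = (O + (6 + 2*(-5)))*(O + O) = (O + (6 - 10))*(2*O) = (O - 4)*(2*O) = (-4 + O)*(2*O) = 2*O*(-4 + O))
(-148 + H(1))*70 = (-148 + 2*1*(-4 + 1))*70 = (-148 + 2*1*(-3))*70 = (-148 - 6)*70 = -154*70 = -10780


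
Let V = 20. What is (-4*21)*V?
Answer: -1680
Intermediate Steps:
(-4*21)*V = -4*21*20 = -84*20 = -1680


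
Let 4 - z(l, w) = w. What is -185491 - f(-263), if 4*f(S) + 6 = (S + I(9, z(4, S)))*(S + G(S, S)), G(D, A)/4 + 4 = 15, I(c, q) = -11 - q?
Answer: -860437/4 ≈ -2.1511e+5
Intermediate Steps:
z(l, w) = 4 - w
G(D, A) = 44 (G(D, A) = -16 + 4*15 = -16 + 60 = 44)
f(S) = -3/2 + (-15 + 2*S)*(44 + S)/4 (f(S) = -3/2 + ((S + (-11 - (4 - S)))*(S + 44))/4 = -3/2 + ((S + (-11 + (-4 + S)))*(44 + S))/4 = -3/2 + ((S + (-15 + S))*(44 + S))/4 = -3/2 + ((-15 + 2*S)*(44 + S))/4 = -3/2 + (-15 + 2*S)*(44 + S)/4)
-185491 - f(-263) = -185491 - (-333/2 + (1/2)*(-263)**2 + (73/4)*(-263)) = -185491 - (-333/2 + (1/2)*69169 - 19199/4) = -185491 - (-333/2 + 69169/2 - 19199/4) = -185491 - 1*118473/4 = -185491 - 118473/4 = -860437/4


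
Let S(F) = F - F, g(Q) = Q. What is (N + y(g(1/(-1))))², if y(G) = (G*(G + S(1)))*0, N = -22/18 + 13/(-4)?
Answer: 25921/1296 ≈ 20.001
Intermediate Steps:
S(F) = 0
N = -161/36 (N = -22*1/18 + 13*(-¼) = -11/9 - 13/4 = -161/36 ≈ -4.4722)
y(G) = 0 (y(G) = (G*(G + 0))*0 = (G*G)*0 = G²*0 = 0)
(N + y(g(1/(-1))))² = (-161/36 + 0)² = (-161/36)² = 25921/1296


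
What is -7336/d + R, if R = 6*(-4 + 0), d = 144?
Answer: -1349/18 ≈ -74.944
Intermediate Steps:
R = -24 (R = 6*(-4) = -24)
-7336/d + R = -7336/144 - 24 = -56*131/144 - 24 = -917/18 - 24 = -1349/18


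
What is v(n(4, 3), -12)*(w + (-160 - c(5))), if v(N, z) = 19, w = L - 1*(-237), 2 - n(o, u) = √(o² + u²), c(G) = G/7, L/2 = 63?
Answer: 26904/7 ≈ 3843.4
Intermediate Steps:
L = 126 (L = 2*63 = 126)
c(G) = G/7 (c(G) = G*(⅐) = G/7)
n(o, u) = 2 - √(o² + u²)
w = 363 (w = 126 - 1*(-237) = 126 + 237 = 363)
v(n(4, 3), -12)*(w + (-160 - c(5))) = 19*(363 + (-160 - 5/7)) = 19*(363 - 1125/7) = 19*(1416/7) = 26904/7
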